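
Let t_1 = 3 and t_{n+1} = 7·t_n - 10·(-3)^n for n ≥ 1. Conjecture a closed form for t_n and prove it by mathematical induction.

t_n = (-3)^n + 6·7^(n - 1)

Computing the first terms: t_1 = 3, t_2 = 51, t_3 = 267. This suggests t_n = (-3)^n + 6·7^(n - 1).
Base case (n = 1): the formula gives 3 = 3 = t_1.
Inductive step: assume the claim holds for n = k, so t_k = (-3)^k + 6·7^(k - 1).
Then t_{k+1} = 7·t_k - 10·(-3)^k = 7·((-3)^k + 6·7^(k - 1)) - 10·(-3)^k = (-3)^(k + 1) + 6·7^k = (-3)^(k+1) + 6·7^((k+1) - 1),
which is the claimed formula at n = k+1.
This completes the induction.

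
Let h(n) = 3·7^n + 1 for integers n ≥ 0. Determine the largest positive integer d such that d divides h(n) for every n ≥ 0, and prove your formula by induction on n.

d = 2

Computing the first values: h(0) = 4 and h(1) = 22; gcd(4, 22) = 2, so d ≤ 2.
We prove 2 | 3·7^n + 1 for all n ≥ 0 by induction on n.
For the base case n = 0: h(0) = 4 = 2·(2), so 2 | h(0).
For the inductive step, assume it holds for an arbitrary k ≥ 0, i.e. 2 | h(k). Then
h(k+1) = 3·7^(k+1) + 1 = 7·(3·7^k + 1) - 6 = 7·h(k) - 6. The first term is divisible by 2 by the inductive hypothesis, and -6 is divisible by 2. Hence 2 | h(k+1).
By the principle of mathematical induction, the result holds for all n ≥ 0.
Therefore the largest such d is 2.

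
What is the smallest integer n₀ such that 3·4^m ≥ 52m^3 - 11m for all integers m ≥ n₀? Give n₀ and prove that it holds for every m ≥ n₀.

n₀ = 6

At m = 5: 3072 < 6445, so the inequality fails and n₀ ≥ 6. We prove 3·4^m ≥ 52m^3 - 11m for all m ≥ 6.
For the base case m = 6: 3·4^m = 12288 and 52m^3 - 11m = 11166, so 12288 ≥ 11166.
Suppose the result is true for m = k, so 3·4^k ≥ 52k^3 - 11k.
Then 3·4^(k + 1) = 4·(3·4^k) ≥ 4·(52k^3 - 11k).
Also, for k ≥ 6 we have 4·(52k^3 - 11k) ≥ 52(k+1)^3 - 11(k+1), since 4·(52k^3 - 11k) − (52(k+1)^3 - 11(k+1)) = 156k^3 - 156k^2 - 189k - 41, which is nonnegative for all k ≥ 6.
Combining, 3·4^(k + 1) ≥ 52(k+1)^3 - 11(k+1).
By the principle of mathematical induction, the result holds for all m ≥ 6.
Hence the smallest such n₀ is 6.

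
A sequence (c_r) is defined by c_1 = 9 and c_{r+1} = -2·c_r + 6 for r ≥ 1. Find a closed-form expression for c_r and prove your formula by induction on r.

Computing the first terms: c_1 = 9, c_2 = -12, c_3 = 30. This suggests c_r = 7(-2)^(r - 1) + 2.
Base step (r = 1): the formula gives 9 = 9 = c_1.
Suppose the result is true for r = p, so c_p = 7(-2)^(p - 1) + 2.
Then c_{p+1} = -2·c_p + 6 = -2·(7(-2)^(p - 1) + 2) + 6 = 7(-2)^p + 2 = 7(-2)^((p+1) - 1) + 2,
which is the claimed formula at r = p+1.
By induction, the statement is established for all r ≥ 1.

c_r = 7(-2)^(r - 1) + 2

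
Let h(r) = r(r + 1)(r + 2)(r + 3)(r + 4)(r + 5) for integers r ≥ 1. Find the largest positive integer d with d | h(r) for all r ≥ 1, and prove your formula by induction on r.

Computing the first values: h(1) = 720 and h(2) = 5040; gcd(720, 5040) = 720, so d ≤ 720.
We prove 720 | r(r + 1)(r + 2)(r + 3)(r + 4)(r + 5) for all r ≥ 1 by induction on r.
Base case (r = 1): h(1) = 720 = 720·(1), so 720 | h(1).
Inductive step: suppose the statement holds for some m ≥ 1, i.e. 720 | h(m). Then
h(m+1) − h(m) = (m+1)·(m+2)·(m+3)·(m+4)·(m+5)·(m+6) − m·(m+1)·(m+2)·(m+3)·(m+4)·(m+5) = (m+1)·(m+2)·(m+3)·(m+4)·(m+5)·[(m+6) − m] = 6·(m+1)·(m+2)·(m+3)·(m+4)·(m+5). The product of 5 consecutive integers is divisible by (5)! = 120, so h(m+1) − h(m) is divisible by 6·120 = 720. By the inductive hypothesis 720 | h(m), hence 720 | h(m+1).
By induction, the statement is established for all r ≥ 1.
Therefore the largest such d is 720.

d = 720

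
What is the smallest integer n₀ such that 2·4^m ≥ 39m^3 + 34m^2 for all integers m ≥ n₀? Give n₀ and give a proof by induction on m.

At m = 6: 8192 < 9648, so the inequality fails and n₀ ≥ 7. We prove 2·4^m ≥ 39m^3 + 34m^2 for all m ≥ 7.
Base step (m = 7): 2·4^m = 32768 and 39m^3 + 34m^2 = 15043, so 32768 ≥ 15043.
Inductive step: assume the claim holds for m = i, so 2·4^i ≥ 39i^3 + 34i^2.
Then 2·4^(i + 1) = 4·(2·4^i) ≥ 4·(39i^3 + 34i^2).
Also, for i ≥ 7 we have 4·(39i^3 + 34i^2) ≥ 39(i+1)^3 + 34(i+1)^2, since 4·(39i^3 + 34i^2) − (39(i+1)^3 + 34(i+1)^2) = 117i^3 - 15i^2 - 185i - 73, which is nonnegative for all i ≥ 7.
Combining, 2·4^(i + 1) ≥ 39(i+1)^3 + 34(i+1)^2.
This completes the induction.
Hence the smallest such n₀ is 7.

n₀ = 7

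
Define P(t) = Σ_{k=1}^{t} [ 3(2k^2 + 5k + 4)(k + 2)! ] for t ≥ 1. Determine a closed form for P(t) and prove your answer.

P(t) = (6t + 3)(t + 3)! - 18

We claim P(t) = (6t + 3)(t + 3)! - 18 for all t ≥ 1.
When t = 1: P(1) = 198, and the closed form gives 198. They agree.
Suppose the result is true for t = k, so P(k) = (6k + 3)(k + 3)! - 18.
Then P(k+1) = P(k) + (3(2k^2 + 9k + 11)(k + 3)!) = ((6k + 3)(k + 3)! - 18) + (3(2k^2 + 9k + 11)(k + 3)!).
Simplifying, P(k+1) = (6(k+1) + 3)((k+1) + 3)! - 18,
which is the closed form with t = k+1.
By induction, the statement is established for all t ≥ 1.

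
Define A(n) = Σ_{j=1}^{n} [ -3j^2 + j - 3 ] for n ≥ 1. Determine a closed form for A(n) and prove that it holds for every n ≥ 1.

A(n) = -n(n^2 + n + 3)

We claim A(n) = -n(n^2 + n + 3) for all n ≥ 1.
Base case (n = 1): A(1) = -5, and the closed form gives -5. They agree.
For the inductive step, assume it holds for an arbitrary j ≥ 1, so A(j) = j(-j^2 - j - 3).
Then A(j+1) = A(j) + (j - 3(j + 1)^2 - 2) = (j(-j^2 - j - 3)) + (j - 3(j + 1)^2 - 2).
Simplifying, A(j+1) = -(j + 1)(j^2 + 3j + 5) = -(j+1)((j+1)^2 + (j+1) + 3),
which is the closed form with n = j+1.
Hence, by induction on n, the claim holds for every n ≥ 1.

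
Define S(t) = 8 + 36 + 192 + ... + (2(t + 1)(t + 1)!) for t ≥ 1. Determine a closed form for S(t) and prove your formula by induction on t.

We claim S(t) = 2(t + 2)! - 4 for all t ≥ 1.
Base step (t = 1): S(1) = 8, and the closed form gives 8. They agree.
Inductive step: assume the claim holds for t = m, so S(m) = 2(m + 2)! - 4.
Then S(m+1) = S(m) + (2(m + 2)(m + 2)!) = (2(m + 2)! - 4) + (2(m + 2)(m + 2)!).
Simplifying, S(m+1) = 2((m+1) + 2)! - 4,
which is the closed form with t = m+1.
This completes the induction.

S(t) = 2(t + 2)! - 4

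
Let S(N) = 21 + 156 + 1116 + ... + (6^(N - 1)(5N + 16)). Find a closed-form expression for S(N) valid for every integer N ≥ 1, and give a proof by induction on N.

We claim S(N) = 6^N(N + 3) - 3 for all N ≥ 1.
Base step (N = 1): S(1) = 21, and the closed form gives 21. They agree.
For the inductive step, assume it holds for an arbitrary k ≥ 1, so S(k) = 6^k(k + 3) - 3.
Then S(k+1) = S(k) + (6^k(5k + 21)) = (6^k(k + 3) - 3) + (6^k(5k + 21)).
Simplifying, S(k+1) = 6·6^k·k + 24·6^k - 3 = 6^(k+1)((k+1) + 3) - 3,
which is the closed form with N = k+1.
By the principle of mathematical induction, the result holds for all N ≥ 1.

S(N) = 6^N(N + 3) - 3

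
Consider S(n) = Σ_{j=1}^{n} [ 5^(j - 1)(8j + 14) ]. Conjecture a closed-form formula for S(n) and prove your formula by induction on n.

We claim S(n) = 5^n(2n + 3) - 3 for all n ≥ 1.
For the base case n = 1: S(1) = 22, and the closed form gives 22. They agree.
Inductive step: assume the claim holds for n = j, so S(j) = 5^j(2j + 3) - 3.
Then S(j+1) = S(j) + (5^j(8j + 22)) = (5^j(2j + 3) - 3) + (5^j(8j + 22)).
Simplifying, S(j+1) = 10·5^j·j + 25·5^j - 3 = 5^(j+1)(2(j+1) + 3) - 3,
which is the closed form with n = j+1.
By induction, the statement is established for all n ≥ 1.

S(n) = 5^n(2n + 3) - 3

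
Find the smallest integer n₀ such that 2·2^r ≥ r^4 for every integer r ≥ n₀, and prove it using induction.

At r = 14: 32768 < 38416, so the inequality fails and n₀ ≥ 15. We prove 2·2^r ≥ r^4 for all r ≥ 15.
When r = 15: 2·2^r = 65536 and r^4 = 50625, so 65536 ≥ 50625.
Suppose the result is true for r = i, so 2·2^i ≥ i^4.
Then 2·2^(i + 1) = 2·(2·2^i) ≥ 2·(i^4).
Also, for i ≥ 15 we have 2·(i^4) ≥ (i+1)^4, since 2 ≥ (1 + 1/i)^4 for all i ≥ 15.
Combining, 2·2^(i + 1) ≥ (i+1)^4.
This completes the induction.
Hence the smallest such n₀ is 15.

n₀ = 15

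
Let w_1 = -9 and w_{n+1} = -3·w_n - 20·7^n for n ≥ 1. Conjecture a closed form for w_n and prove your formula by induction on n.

w_n = 5(-3)^(n - 1) - 2·7^n

Computing the first terms: w_1 = -9, w_2 = -113, w_3 = -641. This suggests w_n = 5(-3)^(n - 1) - 2·7^n.
Base step (n = 1): the formula gives -9 = -9 = w_1.
Inductive step: assume the claim holds for n = i, so w_i = 5(-3)^(i - 1) - 2·7^i.
Then w_{i+1} = -3·w_i - 20·7^i = -3·(5(-3)^(i - 1) - 2·7^i) - 20·7^i = 5(-3)^i - 2·7^(i + 1) = 5(-3)^((i+1) - 1) - 2·7^(i+1),
which is the claimed formula at n = i+1.
Hence, by induction on n, the claim holds for every n ≥ 1.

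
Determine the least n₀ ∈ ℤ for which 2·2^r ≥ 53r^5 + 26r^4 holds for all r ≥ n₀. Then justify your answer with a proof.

At r = 29: 1073741824 < 1105480203, so the inequality fails and n₀ ≥ 30. We prove 2·2^r ≥ 53r^5 + 26r^4 for all r ≥ 30.
Base step (r = 30): 2·2^r = 2147483648 and 53r^5 + 26r^4 = 1308960000, so 2147483648 ≥ 1308960000.
For the inductive step, assume it holds for an arbitrary p ≥ 30, so 2·2^p ≥ 53p^5 + 26p^4.
Then 2·2^(p + 1) = 2·(2·2^p) ≥ 2·(53p^5 + 26p^4).
Also, for p ≥ 30 we have 2·(53p^5 + 26p^4) ≥ 53(p+1)^5 + 26(p+1)^4, since 2·(53p^5 + 26p^4) − (53(p+1)^5 + 26(p+1)^4) = 53p^5 - 239p^4 - 634p^3 - 686p^2 - 369p - 79, which is nonnegative for all p ≥ 30.
Combining, 2·2^(p + 1) ≥ 53(p+1)^5 + 26(p+1)^4.
By the principle of mathematical induction, the result holds for all r ≥ 30.
Hence the smallest such n₀ is 30.

n₀ = 30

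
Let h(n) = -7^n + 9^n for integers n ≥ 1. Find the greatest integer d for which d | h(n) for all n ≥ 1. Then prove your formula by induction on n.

d = 2

Computing the first values: h(1) = 2 and h(2) = 32; gcd(2, 32) = 2, so d ≤ 2.
We prove 2 | -7^n + 9^n for all n ≥ 1 by induction on n.
For the base case n = 1: h(1) = 2 = 2·(1), so 2 | h(1).
Suppose the result is true for n = k, i.e. 2 | h(k). Then
9^{k+1} − 7^{k+1} = 9·9^k − 7·7^k = 9·(9^k − 7^k) + (2)·7^k. The first term is divisible by 2 by the inductive hypothesis, and the second term (2)·7^k is divisible by 2 since 2 | 2. Hence 2 | h(k+1).
By the principle of mathematical induction, the result holds for all n ≥ 1.
Therefore the largest such d is 2.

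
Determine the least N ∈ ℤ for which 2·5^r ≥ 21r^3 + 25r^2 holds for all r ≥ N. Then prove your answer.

N = 5

At r = 4: 1250 < 1744, so the inequality fails and N ≥ 5. We prove 2·5^r ≥ 21r^3 + 25r^2 for all r ≥ 5.
For the base case r = 5: 2·5^r = 6250 and 21r^3 + 25r^2 = 3250, so 6250 ≥ 3250.
Inductive step: suppose the statement holds for some i ≥ 5, so 2·5^i ≥ 21i^3 + 25i^2.
Then 2·5^(i + 1) = 5·(2·5^i) ≥ 5·(21i^3 + 25i^2).
Also, for i ≥ 5 we have 5·(21i^3 + 25i^2) ≥ 21(i+1)^3 + 25(i+1)^2, since 5·(21i^3 + 25i^2) − (21(i+1)^3 + 25(i+1)^2) = 84i^3 + 37i^2 - 113i - 46, which is nonnegative for all i ≥ 5.
Combining, 2·5^(i + 1) ≥ 21(i+1)^3 + 25(i+1)^2.
Hence, by induction on r, the claim holds for every r ≥ 5.
Hence the smallest such N is 5.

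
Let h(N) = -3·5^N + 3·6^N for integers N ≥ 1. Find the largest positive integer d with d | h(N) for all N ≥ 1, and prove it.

Computing the first values: h(1) = 3 and h(2) = 33; gcd(3, 33) = 3, so d ≤ 3.
We prove 3 | -3·5^N + 3·6^N for all N ≥ 1 by induction on N.
When N = 1: h(1) = 3 = 3·(1), so 3 | h(1).
Inductive step: assume the claim holds for N = j, i.e. 3 | h(j). Then
h(j+1) − 6·h(j) = (-3·5^(j+1) + 3·6^(j+1)) − 6·(-3·5^j + 3·6^j) = (-3)·5^j·(5 − 6) = (3)·5^j. Since 3 | h(j) by the inductive hypothesis, 3 | 6·h(j); and 3 | 3 since 3 = 3·1. Therefore 3 | h(j+1).
By induction, the statement is established for all N ≥ 1.
Therefore the largest such d is 3.

d = 3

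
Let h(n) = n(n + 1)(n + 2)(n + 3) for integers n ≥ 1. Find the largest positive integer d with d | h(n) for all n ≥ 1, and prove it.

d = 24

Computing the first values: h(1) = 24 and h(2) = 120; gcd(24, 120) = 24, so d ≤ 24.
We prove 24 | n(n + 1)(n + 2)(n + 3) for all n ≥ 1 by induction on n.
When n = 1: h(1) = 24 = 24·(1), so 24 | h(1).
Inductive step: assume the claim holds for n = j, i.e. 24 | h(j). Then
h(j+1) − h(j) = (j+1)·(j+2)·(j+3)·(j+4) − j·(j+1)·(j+2)·(j+3) = (j+1)·(j+2)·(j+3)·[(j+4) − j] = 4·(j+1)·(j+2)·(j+3). The product of 3 consecutive integers is divisible by (3)! = 6, so h(j+1) − h(j) is divisible by 4·6 = 24. By the inductive hypothesis 24 | h(j), hence 24 | h(j+1).
By the principle of mathematical induction, the result holds for all n ≥ 1.
Therefore the largest such d is 24.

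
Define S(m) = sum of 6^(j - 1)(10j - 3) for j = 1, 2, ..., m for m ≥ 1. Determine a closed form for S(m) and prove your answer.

S(m) = 6^m(2m - 1) + 1

We claim S(m) = 6^m(2m - 1) + 1 for all m ≥ 1.
For the base case m = 1: S(1) = 7, and the closed form gives 7. They agree.
Suppose the result is true for m = j, so S(j) = 6^j(2j - 1) + 1.
Then S(j+1) = S(j) + (6^j(10j + 7)) = (6^j(2j - 1) + 1) + (6^j(10j + 7)).
Simplifying, S(j+1) = 12·6^j·j + 6·6^j + 1 = 6^(j+1)(2(j+1) - 1) + 1,
which is the closed form with m = j+1.
This completes the induction.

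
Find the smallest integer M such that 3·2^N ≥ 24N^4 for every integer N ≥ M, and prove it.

M = 21

At N = 20: 3145728 < 3840000, so the inequality fails and M ≥ 21. We prove 3·2^N ≥ 24N^4 for all N ≥ 21.
Base step (N = 21): 3·2^N = 6291456 and 24N^4 = 4667544, so 6291456 ≥ 4667544.
Suppose the result is true for N = j, so 3·2^j ≥ 24j^4.
Then 3·2^(j + 1) = 2·(3·2^j) ≥ 2·(24j^4).
Also, for j ≥ 21 we have 2·(24j^4) ≥ 24(j+1)^4, since 2 ≥ (1 + 1/j)^4 for all j ≥ 21.
Combining, 3·2^(j + 1) ≥ 24(j+1)^4.
This completes the induction.
Hence the smallest such M is 21.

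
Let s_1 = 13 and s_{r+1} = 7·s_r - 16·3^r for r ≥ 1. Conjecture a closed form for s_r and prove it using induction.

Computing the first terms: s_1 = 13, s_2 = 43, s_3 = 157. This suggests s_r = 4·3^r + 7^(r - 1).
When r = 1: the formula gives 13 = 13 = s_1.
Suppose the result is true for r = k, so s_k = 4·3^k + 7^(k - 1).
Then s_{k+1} = 7·s_k - 16·3^k = 7·(4·3^k + 7^(k - 1)) - 16·3^k = 4·3^(k + 1) + 7^k = 4·3^(k+1) + 7^((k+1) - 1),
which is the claimed formula at r = k+1.
Hence, by induction on r, the claim holds for every r ≥ 1.

s_r = 4·3^r + 7^(r - 1)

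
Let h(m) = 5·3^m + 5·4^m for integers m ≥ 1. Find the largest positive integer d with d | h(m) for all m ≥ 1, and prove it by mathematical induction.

Computing the first values: h(1) = 35 and h(2) = 125; gcd(35, 125) = 5, so d ≤ 5.
We prove 5 | 5·3^m + 5·4^m for all m ≥ 1 by induction on m.
Base step (m = 1): h(1) = 35 = 5·(7), so 5 | h(1).
Inductive step: suppose the statement holds for some r ≥ 1, i.e. 5 | h(r). Then
h(r+1) − 4·h(r) = (5·3^(r+1) + 5·4^(r+1)) − 4·(5·3^r + 5·4^r) = (5)·3^r·(3 − 4) = (-5)·3^r. Since 5 | h(r) by the inductive hypothesis, 5 | 4·h(r); and 5 | -5 since -5 = 5·-1. Therefore 5 | h(r+1).
By induction, the statement is established for all m ≥ 1.
Therefore the largest such d is 5.

d = 5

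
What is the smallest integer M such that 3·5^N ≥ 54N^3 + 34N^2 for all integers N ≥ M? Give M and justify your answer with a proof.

At N = 4: 1875 < 4000, so the inequality fails and M ≥ 5. We prove 3·5^N ≥ 54N^3 + 34N^2 for all N ≥ 5.
For the base case N = 5: 3·5^N = 9375 and 54N^3 + 34N^2 = 7600, so 9375 ≥ 7600.
Inductive step: suppose the statement holds for some k ≥ 5, so 3·5^k ≥ 54k^3 + 34k^2.
Then 3·5^(k + 1) = 5·(3·5^k) ≥ 5·(54k^3 + 34k^2).
Also, for k ≥ 5 we have 5·(54k^3 + 34k^2) ≥ 54(k+1)^3 + 34(k+1)^2, since 5·(54k^3 + 34k^2) − (54(k+1)^3 + 34(k+1)^2) = 216k^3 - 26k^2 - 230k - 88, which is nonnegative for all k ≥ 5.
Combining, 3·5^(k + 1) ≥ 54(k+1)^3 + 34(k+1)^2.
By the principle of mathematical induction, the result holds for all N ≥ 5.
Hence the smallest such M is 5.

M = 5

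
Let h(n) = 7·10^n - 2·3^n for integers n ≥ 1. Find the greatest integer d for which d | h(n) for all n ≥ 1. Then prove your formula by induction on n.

d = 2

Computing the first values: h(1) = 64 and h(2) = 682; gcd(64, 682) = 2, so d ≤ 2.
We prove 2 | 7·10^n - 2·3^n for all n ≥ 1 by induction on n.
Base step (n = 1): h(1) = 64 = 2·(32), so 2 | h(1).
Inductive step: assume the claim holds for n = k, i.e. 2 | h(k). Then
h(k+1) − 10·h(k) = (7·10^(k+1) - 2·3^(k+1)) − 10·(7·10^k - 2·3^k) = (-2)·3^k·(3 − 10) = (14)·3^k. Since 2 | h(k) by the inductive hypothesis, 2 | 10·h(k); and 2 | 14 since 14 = 2·7. Therefore 2 | h(k+1).
This completes the induction.
Therefore the largest such d is 2.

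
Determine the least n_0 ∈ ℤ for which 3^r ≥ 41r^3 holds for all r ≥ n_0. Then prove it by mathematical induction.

At r = 9: 19683 < 29889, so the inequality fails and n_0 ≥ 10. We prove 3^r ≥ 41r^3 for all r ≥ 10.
Base step (r = 10): 3^r = 59049 and 41r^3 = 41000, so 59049 ≥ 41000.
For the inductive step, assume it holds for an arbitrary i ≥ 10, so 3^i ≥ 41i^3.
Then 3^(i + 1) = 3·(3^i) ≥ 3·(41i^3).
Also, for i ≥ 10 we have 3·(41i^3) ≥ 41(i+1)^3, since 3 ≥ (1 + 1/i)^3 for all i ≥ 10.
Combining, 3^(i + 1) ≥ 41(i+1)^3.
By induction, the statement is established for all r ≥ 10.
Hence the smallest such n_0 is 10.

n_0 = 10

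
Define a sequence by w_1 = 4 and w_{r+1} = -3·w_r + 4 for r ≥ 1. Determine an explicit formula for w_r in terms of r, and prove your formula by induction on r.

w_r = -(-3)^r + 1

Computing the first terms: w_1 = 4, w_2 = -8, w_3 = 28. This suggests w_r = -(-3)^r + 1.
Base case (r = 1): the formula gives 4 = 4 = w_1.
Inductive step: assume the claim holds for r = p, so w_p = -(-3)^p + 1.
Then w_{p+1} = -3·w_p + 4 = -3·(-(-3)^p + 1) + 4 = -(-3)^(p + 1) + 1,
which is the claimed formula at r = p+1.
Hence, by induction on r, the claim holds for every r ≥ 1.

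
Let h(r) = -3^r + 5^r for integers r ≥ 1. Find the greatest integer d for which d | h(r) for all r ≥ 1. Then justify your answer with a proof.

d = 2

Computing the first values: h(1) = 2 and h(2) = 16; gcd(2, 16) = 2, so d ≤ 2.
We prove 2 | -3^r + 5^r for all r ≥ 1 by induction on r.
Base step (r = 1): h(1) = 2 = 2·(1), so 2 | h(1).
Inductive step: suppose the statement holds for some p ≥ 1, i.e. 2 | h(p). Then
5^{p+1} − 3^{p+1} = 5·5^p − 3·3^p = 5·(5^p − 3^p) + (2)·3^p. The first term is divisible by 2 by the inductive hypothesis, and the second term (2)·3^p is divisible by 2 since 2 | 2. Hence 2 | h(p+1).
By the principle of mathematical induction, the result holds for all r ≥ 1.
Therefore the largest such d is 2.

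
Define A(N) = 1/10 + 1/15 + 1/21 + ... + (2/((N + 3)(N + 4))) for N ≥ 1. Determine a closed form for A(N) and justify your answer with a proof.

We claim A(N) = N/(2(N + 4)) for all N ≥ 1.
Base case (N = 1): A(1) = 1/10, and the closed form gives 1/10. They agree.
Inductive step: assume the claim holds for N = j, so A(j) = j/(2(j + 4)).
Then A(j+1) = A(j) + (2/((j + 4)(j + 5))) = (j/(2(j + 4))) + (2/((j + 4)(j + 5))).
Simplifying, A(j+1) = (j + 1)/(2(j + 5)) = (j+1)/(2((j+1) + 4)),
which is the closed form with N = j+1.
By the principle of mathematical induction, the result holds for all N ≥ 1.

A(N) = N/(2(N + 4))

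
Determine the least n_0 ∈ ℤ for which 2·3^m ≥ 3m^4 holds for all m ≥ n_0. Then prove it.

n_0 = 8

At m = 7: 4374 < 7203, so the inequality fails and n_0 ≥ 8. We prove 2·3^m ≥ 3m^4 for all m ≥ 8.
Base step (m = 8): 2·3^m = 13122 and 3m^4 = 12288, so 13122 ≥ 12288.
Inductive step: assume the claim holds for m = p, so 2·3^p ≥ 3p^4.
Then 2·3^(p + 1) = 3·(2·3^p) ≥ 3·(3p^4).
Also, for p ≥ 8 we have 3·(3p^4) ≥ 3(p+1)^4, since 3 ≥ (1 + 1/p)^4 for all p ≥ 8.
Combining, 2·3^(p + 1) ≥ 3(p+1)^4.
By the principle of mathematical induction, the result holds for all m ≥ 8.
Hence the smallest such n_0 is 8.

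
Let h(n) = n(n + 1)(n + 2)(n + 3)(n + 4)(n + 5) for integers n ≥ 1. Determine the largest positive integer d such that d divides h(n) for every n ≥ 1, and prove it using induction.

Computing the first values: h(1) = 720 and h(2) = 5040; gcd(720, 5040) = 720, so d ≤ 720.
We prove 720 | n(n + 1)(n + 2)(n + 3)(n + 4)(n + 5) for all n ≥ 1 by induction on n.
Base case (n = 1): h(1) = 720 = 720·(1), so 720 | h(1).
For the inductive step, assume it holds for an arbitrary m ≥ 1, i.e. 720 | h(m). Then
h(m+1) − h(m) = (m+1)·(m+2)·(m+3)·(m+4)·(m+5)·(m+6) − m·(m+1)·(m+2)·(m+3)·(m+4)·(m+5) = (m+1)·(m+2)·(m+3)·(m+4)·(m+5)·[(m+6) − m] = 6·(m+1)·(m+2)·(m+3)·(m+4)·(m+5). The product of 5 consecutive integers is divisible by (5)! = 120, so h(m+1) − h(m) is divisible by 6·120 = 720. By the inductive hypothesis 720 | h(m), hence 720 | h(m+1).
By the principle of mathematical induction, the result holds for all n ≥ 1.
Therefore the largest such d is 720.

d = 720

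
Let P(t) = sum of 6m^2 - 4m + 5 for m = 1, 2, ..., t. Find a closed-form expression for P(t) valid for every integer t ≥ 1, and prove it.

We claim P(t) = t(2t^2 + t + 4) for all t ≥ 1.
Base step (t = 1): P(1) = 7, and the closed form gives 7. They agree.
Suppose the result is true for t = m, so P(m) = m(2m^2 + m + 4).
Then P(m+1) = P(m) + (6m^2 + 8m + 7) = (m(2m^2 + m + 4)) + (6m^2 + 8m + 7).
Simplifying, P(m+1) = (m + 1)(2m^2 + 5m + 7) = (m+1)(2(m+1)^2 + (m+1) + 4),
which is the closed form with t = m+1.
By the principle of mathematical induction, the result holds for all t ≥ 1.

P(t) = t(2t^2 + t + 4)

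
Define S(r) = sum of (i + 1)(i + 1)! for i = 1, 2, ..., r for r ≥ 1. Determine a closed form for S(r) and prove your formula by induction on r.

We claim S(r) = (r + 2)! - 2 for all r ≥ 1.
For the base case r = 1: S(1) = 4, and the closed form gives 4. They agree.
For the inductive step, assume it holds for an arbitrary i ≥ 1, so S(i) = (i + 2)! - 2.
Then S(i+1) = S(i) + ((i + 2)(i + 2)!) = ((i + 2)! - 2) + ((i + 2)(i + 2)!).
Simplifying, S(i+1) = ((i+1) + 2)! - 2,
which is the closed form with r = i+1.
By induction, the statement is established for all r ≥ 1.

S(r) = (r + 2)! - 2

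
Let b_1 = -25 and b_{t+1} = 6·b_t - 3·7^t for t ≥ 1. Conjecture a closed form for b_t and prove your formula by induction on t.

b_t = -4·6^(t - 1) - 3·7^t

Computing the first terms: b_1 = -25, b_2 = -171, b_3 = -1173. This suggests b_t = -4·6^(t - 1) - 3·7^t.
When t = 1: the formula gives -25 = -25 = b_1.
Suppose the result is true for t = r, so b_r = -4·6^(r - 1) - 3·7^r.
Then b_{r+1} = 6·b_r - 3·7^r = 6·(-4·6^(r - 1) - 3·7^r) - 3·7^r = -4·6^r - 3·7^(r + 1) = -4·6^((r+1) - 1) - 3·7^(r+1),
which is the claimed formula at t = r+1.
By induction, the statement is established for all t ≥ 1.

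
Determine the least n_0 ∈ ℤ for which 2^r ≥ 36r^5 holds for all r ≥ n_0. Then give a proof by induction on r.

n_0 = 30

At r = 29: 536870912 < 738401364, so the inequality fails and n_0 ≥ 30. We prove 2^r ≥ 36r^5 for all r ≥ 30.
When r = 30: 2^r = 1073741824 and 36r^5 = 874800000, so 1073741824 ≥ 874800000.
Suppose the result is true for r = p, so 2^p ≥ 36p^5.
Then 2^(p + 1) = 2·(2^p) ≥ 2·(36p^5).
Also, for p ≥ 30 we have 2·(36p^5) ≥ 36(p+1)^5, since 2 ≥ (1 + 1/p)^5 for all p ≥ 30.
Combining, 2^(p + 1) ≥ 36(p+1)^5.
This completes the induction.
Hence the smallest such n_0 is 30.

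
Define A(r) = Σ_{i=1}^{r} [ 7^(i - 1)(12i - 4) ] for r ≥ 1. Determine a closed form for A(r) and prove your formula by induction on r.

A(r) = 7^r(2r - 1) + 1

We claim A(r) = 7^r(2r - 1) + 1 for all r ≥ 1.
For the base case r = 1: A(1) = 8, and the closed form gives 8. They agree.
For the inductive step, assume it holds for an arbitrary i ≥ 1, so A(i) = 7^i(2i - 1) + 1.
Then A(i+1) = A(i) + (7^i(12i + 8)) = (7^i(2i - 1) + 1) + (7^i(12i + 8)).
Simplifying, A(i+1) = 14·7^i·i + 7·7^i + 1 = 7^(i+1)(2(i+1) - 1) + 1,
which is the closed form with r = i+1.
By induction, the statement is established for all r ≥ 1.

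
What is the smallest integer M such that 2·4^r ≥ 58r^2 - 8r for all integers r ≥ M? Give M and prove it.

At r = 4: 512 < 896, so the inequality fails and M ≥ 5. We prove 2·4^r ≥ 58r^2 - 8r for all r ≥ 5.
When r = 5: 2·4^r = 2048 and 58r^2 - 8r = 1410, so 2048 ≥ 1410.
Inductive step: suppose the statement holds for some p ≥ 5, so 2·4^p ≥ 58p^2 - 8p.
Then 2·4^(p + 1) = 4·(2·4^p) ≥ 4·(58p^2 - 8p).
Also, for p ≥ 5 we have 4·(58p^2 - 8p) ≥ 58(p+1)^2 - 8(p+1), since 4·(58p^2 - 8p) − (58(p+1)^2 - 8(p+1)) = 174p^2 - 140p - 50, which is nonnegative for all p ≥ 5.
Combining, 2·4^(p + 1) ≥ 58(p+1)^2 - 8(p+1).
By the principle of mathematical induction, the result holds for all r ≥ 5.
Hence the smallest such M is 5.

M = 5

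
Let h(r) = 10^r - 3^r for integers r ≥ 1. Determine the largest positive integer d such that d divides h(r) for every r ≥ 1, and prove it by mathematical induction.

Computing the first values: h(1) = 7 and h(2) = 91; gcd(7, 91) = 7, so d ≤ 7.
We prove 7 | 10^r - 3^r for all r ≥ 1 by induction on r.
When r = 1: h(1) = 7 = 7·(1), so 7 | h(1).
Inductive step: suppose the statement holds for some j ≥ 1, i.e. 7 | h(j). Then
10^{j+1} − 3^{j+1} = 10·10^j − 3·3^j = 10·(10^j − 3^j) + (7)·3^j. The first term is divisible by 7 by the inductive hypothesis, and the second term (7)·3^j is divisible by 7 since 7 | 7. Hence 7 | h(j+1).
This completes the induction.
Therefore the largest such d is 7.

d = 7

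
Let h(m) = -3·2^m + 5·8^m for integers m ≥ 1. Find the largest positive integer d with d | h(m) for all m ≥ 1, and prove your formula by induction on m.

Computing the first values: h(1) = 34 and h(2) = 308; gcd(34, 308) = 2, so d ≤ 2.
We prove 2 | -3·2^m + 5·8^m for all m ≥ 1 by induction on m.
Base case (m = 1): h(1) = 34 = 2·(17), so 2 | h(1).
Inductive step: suppose the statement holds for some k ≥ 1, i.e. 2 | h(k). Then
h(k+1) − 8·h(k) = (-3·2^(k+1) + 5·8^(k+1)) − 8·(-3·2^k + 5·8^k) = (-3)·2^k·(2 − 8) = (18)·2^k. Since 2 | h(k) by the inductive hypothesis, 2 | 8·h(k); and 2 | 18 since 18 = 2·9. Therefore 2 | h(k+1).
By induction, the statement is established for all m ≥ 1.
Therefore the largest such d is 2.

d = 2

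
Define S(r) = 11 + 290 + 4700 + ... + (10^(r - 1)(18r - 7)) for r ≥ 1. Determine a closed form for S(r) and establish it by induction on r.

We claim S(r) = 10^r(2r - 1) + 1 for all r ≥ 1.
Base case (r = 1): S(1) = 11, and the closed form gives 11. They agree.
Inductive step: suppose the statement holds for some m ≥ 1, so S(m) = 10^m(2m - 1) + 1.
Then S(m+1) = S(m) + (10^m(18m + 11)) = (10^m(2m - 1) + 1) + (10^m(18m + 11)).
Simplifying, S(m+1) = 20·10^m·m + 10·10^m + 1 = 10^(m+1)(2(m+1) - 1) + 1,
which is the closed form with r = m+1.
Hence, by induction on r, the claim holds for every r ≥ 1.

S(r) = 10^r(2r - 1) + 1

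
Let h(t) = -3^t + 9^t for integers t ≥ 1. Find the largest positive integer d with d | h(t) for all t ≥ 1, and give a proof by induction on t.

Computing the first values: h(1) = 6 and h(2) = 72; gcd(6, 72) = 6, so d ≤ 6.
We prove 6 | -3^t + 9^t for all t ≥ 1 by induction on t.
When t = 1: h(1) = 6 = 6·(1), so 6 | h(1).
Suppose the result is true for t = i, i.e. 6 | h(i). Then
9^{i+1} − 3^{i+1} = 9·9^i − 3·3^i = 9·(9^i − 3^i) + (6)·3^i. The first term is divisible by 6 by the inductive hypothesis, and the second term (6)·3^i is divisible by 6 since 6 | 6. Hence 6 | h(i+1).
Hence, by induction on t, the claim holds for every t ≥ 1.
Therefore the largest such d is 6.

d = 6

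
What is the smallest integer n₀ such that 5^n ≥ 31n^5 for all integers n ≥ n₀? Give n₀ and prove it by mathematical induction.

n₀ = 9

At n = 8: 390625 < 1015808, so the inequality fails and n₀ ≥ 9. We prove 5^n ≥ 31n^5 for all n ≥ 9.
Base case (n = 9): 5^n = 1953125 and 31n^5 = 1830519, so 1953125 ≥ 1830519.
For the inductive step, assume it holds for an arbitrary i ≥ 9, so 5^i ≥ 31i^5.
Then 5^(i + 1) = 5·(5^i) ≥ 5·(31i^5).
Also, for i ≥ 9 we have 5·(31i^5) ≥ 31(i+1)^5, since 5 ≥ (1 + 1/i)^5 for all i ≥ 9.
Combining, 5^(i + 1) ≥ 31(i+1)^5.
Hence, by induction on n, the claim holds for every n ≥ 9.
Hence the smallest such n₀ is 9.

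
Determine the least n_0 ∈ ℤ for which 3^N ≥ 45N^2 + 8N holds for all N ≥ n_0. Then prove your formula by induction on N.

At N = 7: 2187 < 2261, so the inequality fails and n_0 ≥ 8. We prove 3^N ≥ 45N^2 + 8N for all N ≥ 8.
Base step (N = 8): 3^N = 6561 and 45N^2 + 8N = 2944, so 6561 ≥ 2944.
For the inductive step, assume it holds for an arbitrary j ≥ 8, so 3^j ≥ 45j^2 + 8j.
Then 3^(j + 1) = 3·(3^j) ≥ 3·(45j^2 + 8j).
Also, for j ≥ 8 we have 3·(45j^2 + 8j) ≥ 45(j+1)^2 + 8(j+1), since 3·(45j^2 + 8j) − (45(j+1)^2 + 8(j+1)) = 90j^2 - 74j - 53, which is nonnegative for all j ≥ 8.
Combining, 3^(j + 1) ≥ 45(j+1)^2 + 8(j+1).
Hence, by induction on N, the claim holds for every N ≥ 8.
Hence the smallest such n_0 is 8.

n_0 = 8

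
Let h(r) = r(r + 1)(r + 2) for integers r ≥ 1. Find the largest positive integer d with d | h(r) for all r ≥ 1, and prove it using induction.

Computing the first values: h(1) = 6 and h(2) = 24; gcd(6, 24) = 6, so d ≤ 6.
We prove 6 | r(r + 1)(r + 2) for all r ≥ 1 by induction on r.
For the base case r = 1: h(1) = 6 = 6·(1), so 6 | h(1).
Inductive step: assume the claim holds for r = i, i.e. 6 | h(i). Then
h(i+1) − h(i) = (i+1)·(i+2)·(i+3) − i·(i+1)·(i+2) = (i+1)·(i+2)·[(i+3) − i] = 3·(i+1)·(i+2). The product of 2 consecutive integers is divisible by (2)! = 2, so h(i+1) − h(i) is divisible by 3·2 = 6. By the inductive hypothesis 6 | h(i), hence 6 | h(i+1).
By the principle of mathematical induction, the result holds for all r ≥ 1.
Therefore the largest such d is 6.

d = 6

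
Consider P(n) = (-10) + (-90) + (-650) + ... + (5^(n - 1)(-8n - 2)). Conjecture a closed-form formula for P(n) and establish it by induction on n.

We claim P(n) = -2·5^n·n for all n ≥ 1.
Base case (n = 1): P(1) = -10, and the closed form gives -10. They agree.
For the inductive step, assume it holds for an arbitrary m ≥ 1, so P(m) = -2·5^m·m.
Then P(m+1) = P(m) + (5^m(-8m - 10)) = (-2·5^m·m) + (5^m(-8m - 10)).
Simplifying, P(m+1) = 10·5^m(-m - 1) = -2·5^(m+1)·(m+1),
which is the closed form with n = m+1.
By the principle of mathematical induction, the result holds for all n ≥ 1.

P(n) = -2·5^n·n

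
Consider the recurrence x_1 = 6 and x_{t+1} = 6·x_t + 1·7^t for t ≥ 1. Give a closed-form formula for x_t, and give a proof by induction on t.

Computing the first terms: x_1 = 6, x_2 = 43, x_3 = 307. This suggests x_t = -6^(t - 1) + 7^t.
For the base case t = 1: the formula gives 6 = 6 = x_1.
Suppose the result is true for t = p, so x_p = -6^(p - 1) + 7^p.
Then x_{p+1} = 6·x_p + 1·7^p = 6·(-6^(p - 1) + 7^p) + 1·7^p = -6^p + 7^(p + 1) = -6^((p+1) - 1) + 7^(p+1),
which is the claimed formula at t = p+1.
By the principle of mathematical induction, the result holds for all t ≥ 1.

x_t = -6^(t - 1) + 7^t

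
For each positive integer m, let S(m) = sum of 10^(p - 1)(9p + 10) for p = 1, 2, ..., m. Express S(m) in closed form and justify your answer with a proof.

We claim S(m) = 10^m(m + 1) - 1 for all m ≥ 1.
When m = 1: S(1) = 19, and the closed form gives 19. They agree.
Suppose the result is true for m = p, so S(p) = 10^p(p + 1) - 1.
Then S(p+1) = S(p) + (10^p(9p + 19)) = (10^p(p + 1) - 1) + (10^p(9p + 19)).
Simplifying, S(p+1) = 10·10^p·p + 20·10^p - 1 = 10^(p+1)((p+1) + 1) - 1,
which is the closed form with m = p+1.
This completes the induction.

S(m) = 10^m(m + 1) - 1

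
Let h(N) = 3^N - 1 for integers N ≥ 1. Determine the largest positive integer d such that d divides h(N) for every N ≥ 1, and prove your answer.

d = 2

Computing the first values: h(1) = 2 and h(2) = 8; gcd(2, 8) = 2, so d ≤ 2.
We prove 2 | 3^N - 1 for all N ≥ 1 by induction on N.
Base step (N = 1): h(1) = 2 = 2·(1), so 2 | h(1).
Inductive step: suppose the statement holds for some p ≥ 1, i.e. 2 | h(p). Then
3^{p+1} − 1^{p+1} = 3·3^p − 1·1^p = 3·(3^p − 1^p) + (2)·1^p. The first term is divisible by 2 by the inductive hypothesis, and the second term (2)·1^p is divisible by 2 since 2 | 2. Hence 2 | h(p+1).
By the principle of mathematical induction, the result holds for all N ≥ 1.
Therefore the largest such d is 2.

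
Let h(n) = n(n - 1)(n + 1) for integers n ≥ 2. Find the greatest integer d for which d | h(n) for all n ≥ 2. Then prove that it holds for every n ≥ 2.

d = 6

Computing the first values: h(2) = 6 and h(3) = 24; gcd(6, 24) = 6, so d ≤ 6.
We prove 6 | n(n - 1)(n + 1) for all n ≥ 2 by induction on n.
When n = 2: h(2) = 6 = 6·(1), so 6 | h(2).
Inductive step: suppose the statement holds for some i ≥ 2, i.e. 6 | h(i). Then
h(i+1) − h(i) = i·(i+1)·(i+2) − (i-1)·i·(i+1) = i·(i+1)·[(i+2) − (i-1)] = 3·i·(i+1). The product of 2 consecutive integers is divisible by (2)! = 2, so h(i+1) − h(i) is divisible by 3·2 = 6. By the inductive hypothesis 6 | h(i), hence 6 | h(i+1).
By the principle of mathematical induction, the result holds for all n ≥ 2.
Therefore the largest such d is 6.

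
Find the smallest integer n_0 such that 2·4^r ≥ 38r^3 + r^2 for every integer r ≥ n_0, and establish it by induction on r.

n_0 = 7

At r = 6: 8192 < 8244, so the inequality fails and n_0 ≥ 7. We prove 2·4^r ≥ 38r^3 + r^2 for all r ≥ 7.
Base step (r = 7): 2·4^r = 32768 and 38r^3 + r^2 = 13083, so 32768 ≥ 13083.
Inductive step: suppose the statement holds for some k ≥ 7, so 2·4^k ≥ 38k^3 + k^2.
Then 2·4^(k + 1) = 4·(2·4^k) ≥ 4·(38k^3 + k^2).
Also, for k ≥ 7 we have 4·(38k^3 + k^2) ≥ 38(k+1)^3 + (k+1)^2, since 4·(38k^3 + k^2) − (38(k+1)^3 + (k+1)^2) = 114k^3 - 111k^2 - 116k - 39, which is nonnegative for all k ≥ 7.
Combining, 2·4^(k + 1) ≥ 38(k+1)^3 + (k+1)^2.
By induction, the statement is established for all r ≥ 7.
Hence the smallest such n_0 is 7.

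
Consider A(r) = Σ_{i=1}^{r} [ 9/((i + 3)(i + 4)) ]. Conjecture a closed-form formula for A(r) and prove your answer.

We claim A(r) = 9r/(4(r + 4)) for all r ≥ 1.
Base step (r = 1): A(1) = 9/20, and the closed form gives 9/20. They agree.
For the inductive step, assume it holds for an arbitrary i ≥ 1, so A(i) = 9i/(4(i + 4)).
Then A(i+1) = A(i) + (9/((i + 4)(i + 5))) = (9i/(4(i + 4))) + (9/((i + 4)(i + 5))).
Simplifying, A(i+1) = 9(i + 1)/(4(i + 5)) = 9(i+1)/(4((i+1) + 4)),
which is the closed form with r = i+1.
Hence, by induction on r, the claim holds for every r ≥ 1.

A(r) = 9r/(4(r + 4))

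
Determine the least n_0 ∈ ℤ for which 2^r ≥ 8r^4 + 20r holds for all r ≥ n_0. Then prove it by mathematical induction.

n_0 = 21

At r = 20: 1048576 < 1280400, so the inequality fails and n_0 ≥ 21. We prove 2^r ≥ 8r^4 + 20r for all r ≥ 21.
For the base case r = 21: 2^r = 2097152 and 8r^4 + 20r = 1556268, so 2097152 ≥ 1556268.
Suppose the result is true for r = i, so 2^i ≥ 8i^4 + 20i.
Then 2^(i + 1) = 2·(2^i) ≥ 2·(8i^4 + 20i).
Also, for i ≥ 21 we have 2·(8i^4 + 20i) ≥ 8(i+1)^4 + 20(i+1), since 2·(8i^4 + 20i) − (8(i+1)^4 + 20(i+1)) = 8i^4 - 32i^3 - 48i^2 - 12i - 28, which is nonnegative for all i ≥ 21.
Combining, 2^(i + 1) ≥ 8(i+1)^4 + 20(i+1).
By induction, the statement is established for all r ≥ 21.
Hence the smallest such n_0 is 21.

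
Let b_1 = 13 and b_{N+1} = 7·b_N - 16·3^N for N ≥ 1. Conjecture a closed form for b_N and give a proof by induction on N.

Computing the first terms: b_1 = 13, b_2 = 43, b_3 = 157. This suggests b_N = 4·3^N + 7^(N - 1).
Base step (N = 1): the formula gives 13 = 13 = b_1.
Inductive step: suppose the statement holds for some m ≥ 1, so b_m = 4·3^m + 7^(m - 1).
Then b_{m+1} = 7·b_m - 16·3^m = 7·(4·3^m + 7^(m - 1)) - 16·3^m = 4·3^(m + 1) + 7^m = 4·3^(m+1) + 7^((m+1) - 1),
which is the claimed formula at N = m+1.
By the principle of mathematical induction, the result holds for all N ≥ 1.

b_N = 4·3^N + 7^(N - 1)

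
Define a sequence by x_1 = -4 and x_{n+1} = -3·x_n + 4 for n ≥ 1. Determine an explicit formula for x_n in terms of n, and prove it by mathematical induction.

x_n = -5(-3)^(n - 1) + 1

Computing the first terms: x_1 = -4, x_2 = 16, x_3 = -44. This suggests x_n = -5(-3)^(n - 1) + 1.
Base step (n = 1): the formula gives -4 = -4 = x_1.
For the inductive step, assume it holds for an arbitrary i ≥ 1, so x_i = -5(-3)^(i - 1) + 1.
Then x_{i+1} = -3·x_i + 4 = -3·(-5(-3)^(i - 1) + 1) + 4 = -5(-3)^i + 1 = -5(-3)^((i+1) - 1) + 1,
which is the claimed formula at n = i+1.
Hence, by induction on n, the claim holds for every n ≥ 1.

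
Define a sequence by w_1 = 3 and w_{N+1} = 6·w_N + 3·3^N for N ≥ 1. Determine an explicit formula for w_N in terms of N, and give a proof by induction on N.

w_N = -3^N + 6^N

Computing the first terms: w_1 = 3, w_2 = 27, w_3 = 189. This suggests w_N = -3^N + 6^N.
For the base case N = 1: the formula gives 3 = 3 = w_1.
Inductive step: assume the claim holds for N = p, so w_p = -3^p + 6^p.
Then w_{p+1} = 6·w_p + 3·3^p = 6·(-3^p + 6^p) + 3·3^p = -3^(p + 1) + 6^(p + 1),
which is the claimed formula at N = p+1.
By the principle of mathematical induction, the result holds for all N ≥ 1.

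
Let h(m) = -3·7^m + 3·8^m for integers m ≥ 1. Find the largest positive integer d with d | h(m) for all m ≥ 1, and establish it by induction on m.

d = 3

Computing the first values: h(1) = 3 and h(2) = 45; gcd(3, 45) = 3, so d ≤ 3.
We prove 3 | -3·7^m + 3·8^m for all m ≥ 1 by induction on m.
When m = 1: h(1) = 3 = 3·(1), so 3 | h(1).
Suppose the result is true for m = r, i.e. 3 | h(r). Then
h(r+1) − 8·h(r) = (-3·7^(r+1) + 3·8^(r+1)) − 8·(-3·7^r + 3·8^r) = (-3)·7^r·(7 − 8) = (3)·7^r. Since 3 | h(r) by the inductive hypothesis, 3 | 8·h(r); and 3 | 3 since 3 = 3·1. Therefore 3 | h(r+1).
This completes the induction.
Therefore the largest such d is 3.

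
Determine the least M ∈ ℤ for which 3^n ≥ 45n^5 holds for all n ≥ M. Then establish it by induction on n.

At n = 16: 43046721 < 47185920, so the inequality fails and M ≥ 17. We prove 3^n ≥ 45n^5 for all n ≥ 17.
Base case (n = 17): 3^n = 129140163 and 45n^5 = 63893565, so 129140163 ≥ 63893565.
Suppose the result is true for n = r, so 3^r ≥ 45r^5.
Then 3^(r + 1) = 3·(3^r) ≥ 3·(45r^5).
Also, for r ≥ 17 we have 3·(45r^5) ≥ 45(r+1)^5, since 3 ≥ (1 + 1/r)^5 for all r ≥ 17.
Combining, 3^(r + 1) ≥ 45(r+1)^5.
By induction, the statement is established for all n ≥ 17.
Hence the smallest such M is 17.

M = 17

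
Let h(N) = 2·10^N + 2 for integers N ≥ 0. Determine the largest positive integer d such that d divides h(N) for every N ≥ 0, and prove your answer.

Computing the first values: h(0) = 4 and h(1) = 22; gcd(4, 22) = 2, so d ≤ 2.
We prove 2 | 2·10^N + 2 for all N ≥ 0 by induction on N.
When N = 0: h(0) = 4 = 2·(2), so 2 | h(0).
For the inductive step, assume it holds for an arbitrary j ≥ 0, i.e. 2 | h(j). Then
h(j+1) = 2·10^(j+1) + 2 = 10·(2·10^j + 2) - 18 = 10·h(j) - 18. The first term is divisible by 2 by the inductive hypothesis, and -18 is divisible by 2. Hence 2 | h(j+1).
By the principle of mathematical induction, the result holds for all N ≥ 0.
Therefore the largest such d is 2.

d = 2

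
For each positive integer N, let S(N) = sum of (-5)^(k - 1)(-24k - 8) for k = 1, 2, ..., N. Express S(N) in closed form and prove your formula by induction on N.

We claim S(N) = 2(-5)^N(2N + 1) - 2 for all N ≥ 1.
For the base case N = 1: S(1) = -32, and the closed form gives -32. They agree.
Inductive step: suppose the statement holds for some k ≥ 1, so S(k) = 2(-5)^k(2k + 1) - 2.
Then S(k+1) = S(k) + ((-5)^k(-24k - 32)) = (2(-5)^k(2k + 1) - 2) + ((-5)^k(-24k - 32)).
Simplifying, S(k+1) = -20(-5)^k·k - 30(-5)^k - 2 = 2(-5)^(k+1)(2(k+1) + 1) - 2,
which is the closed form with N = k+1.
By induction, the statement is established for all N ≥ 1.

S(N) = 2(-5)^N(2N + 1) - 2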